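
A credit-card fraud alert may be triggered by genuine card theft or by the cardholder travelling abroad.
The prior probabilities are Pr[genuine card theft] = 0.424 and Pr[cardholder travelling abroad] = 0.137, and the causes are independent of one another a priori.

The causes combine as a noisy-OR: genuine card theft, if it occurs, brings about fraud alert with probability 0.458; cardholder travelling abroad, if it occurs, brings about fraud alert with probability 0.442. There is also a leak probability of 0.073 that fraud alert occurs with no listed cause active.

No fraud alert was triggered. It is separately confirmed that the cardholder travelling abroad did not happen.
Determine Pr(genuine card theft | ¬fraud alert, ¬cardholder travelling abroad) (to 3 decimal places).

Pr(genuine card theft | ¬fraud alert, ¬cardholder travelling abroad) ≈ 0.285

Under noisy-OR, P(fraud alert | causes) = 1 − (1−0.073)·∏(1−qᵢ) over the active causes.
Enumerate both values of genuine card theft and weight by the priors:
  P(¬fraud alert | ¬cardholder travelling abroad) = 0.927·0.576 + 0.502434·0.424
        = 0.533952 + 0.213032 = 0.746984
Configurations with genuine card theft contribute 0.213032, so
  P(genuine card theft | ¬fraud alert, ¬cardholder travelling abroad) = 0.213032 / 0.746984 ≈ 0.285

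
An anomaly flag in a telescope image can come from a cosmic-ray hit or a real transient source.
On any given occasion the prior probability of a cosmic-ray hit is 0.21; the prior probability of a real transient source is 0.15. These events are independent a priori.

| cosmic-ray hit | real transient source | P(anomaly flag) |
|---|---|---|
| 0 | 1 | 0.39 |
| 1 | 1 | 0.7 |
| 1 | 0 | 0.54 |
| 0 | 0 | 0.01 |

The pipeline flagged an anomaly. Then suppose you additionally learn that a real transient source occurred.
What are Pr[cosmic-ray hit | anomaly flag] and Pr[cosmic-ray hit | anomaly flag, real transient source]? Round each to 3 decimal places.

Pr[cosmic-ray hit | anomaly flag] ≈ 0.691; Pr[cosmic-ray hit | anomaly flag, real transient source] ≈ 0.323

Sum P(anomaly flag|·) weighted by the priors over the 4 (cosmic-ray hit, real transient source) configurations:
  P(anomaly flag) = 0.01·0.79·0.85 + 0.39·0.79·0.15 + 0.54·0.21·0.85 + 0.7·0.21·0.15
        = 0.006715 + 0.046215 + 0.096390 + 0.022050 = 0.171370
Keeping only the cosmic-ray hit-present terms gives 0.118440, so
  P(cosmic-ray hit | anomaly flag) = 0.118440 / 0.171370 ≈ 0.691

Now condition on the additional information:
For the numerator, keep only cosmic-ray hit=true terms: 0.7×0.21 = 0.147000
The normalizing constant is 0.39×0.79 + 0.7×0.21 = 0.455100
Posterior = 0.147000 / 0.455100 ≈ 0.323
Conditioning on real transient source lowers the posterior on cosmic-ray hit: the classic explaining-away effect in a common-effect structure.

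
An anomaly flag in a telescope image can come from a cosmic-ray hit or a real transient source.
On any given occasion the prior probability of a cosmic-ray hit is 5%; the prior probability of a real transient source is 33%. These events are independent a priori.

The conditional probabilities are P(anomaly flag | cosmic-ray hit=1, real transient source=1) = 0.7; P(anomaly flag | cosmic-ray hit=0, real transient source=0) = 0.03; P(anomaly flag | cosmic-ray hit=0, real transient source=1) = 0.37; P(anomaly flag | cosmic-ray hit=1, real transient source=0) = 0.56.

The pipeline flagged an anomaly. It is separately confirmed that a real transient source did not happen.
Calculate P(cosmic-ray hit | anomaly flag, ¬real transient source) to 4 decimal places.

Enumerate both values of cosmic-ray hit and weight by the priors:
  P(anomaly flag | ¬real transient source) = 0.03*0.95 + 0.56*0.05
        = 0.028500 + 0.028000 = 0.056500
The terms with cosmic-ray hit present sum to 0.028000, so
  P(cosmic-ray hit | anomaly flag, ¬real transient source) = 0.028000 / 0.056500 ≈ 0.4956

P(cosmic-ray hit | anomaly flag, ¬real transient source) ≈ 0.4956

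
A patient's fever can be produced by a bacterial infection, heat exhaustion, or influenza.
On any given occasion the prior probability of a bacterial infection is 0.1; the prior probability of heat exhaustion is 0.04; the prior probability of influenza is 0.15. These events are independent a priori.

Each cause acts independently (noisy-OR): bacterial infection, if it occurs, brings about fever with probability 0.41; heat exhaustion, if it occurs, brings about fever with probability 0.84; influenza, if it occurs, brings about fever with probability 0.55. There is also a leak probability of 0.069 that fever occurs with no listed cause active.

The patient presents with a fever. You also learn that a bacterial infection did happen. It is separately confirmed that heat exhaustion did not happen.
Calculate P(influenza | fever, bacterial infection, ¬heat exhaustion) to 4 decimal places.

P(influenza | fever, bacterial infection, ¬heat exhaustion) ≈ 0.2277

Under noisy-OR, P(fever | causes) = 1 − (1−0.069)·∏(1−qᵢ) over the active causes.
Numerator (weight on configurations with influenza): 0.752819·0.15 = 0.112923
Denominator P(fever | bacterial infection, ¬heat exhaustion): 0.45071·0.85 + 0.752819·0.15 = 0.496026
Posterior = 0.112923 / 0.496026 ≈ 0.2277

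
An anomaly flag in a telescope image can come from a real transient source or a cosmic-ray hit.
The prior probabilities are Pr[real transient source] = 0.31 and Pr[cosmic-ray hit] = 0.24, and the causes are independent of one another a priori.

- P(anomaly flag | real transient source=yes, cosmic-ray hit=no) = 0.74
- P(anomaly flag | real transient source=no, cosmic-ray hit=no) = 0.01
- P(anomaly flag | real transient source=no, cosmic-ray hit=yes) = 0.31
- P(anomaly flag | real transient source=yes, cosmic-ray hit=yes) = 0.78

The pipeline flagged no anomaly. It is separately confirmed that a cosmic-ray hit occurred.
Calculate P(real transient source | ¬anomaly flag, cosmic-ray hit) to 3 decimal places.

P(real transient source | ¬anomaly flag, cosmic-ray hit) ≈ 0.125

Enumerate both values of real transient source and weight by the priors:
  P(¬anomaly flag | cosmic-ray hit) = 0.69*0.69 + 0.22*0.31
        = 0.476100 + 0.068200 = 0.544300
Keeping only the real transient source-present terms gives 0.068200, so
  P(real transient source | ¬anomaly flag, cosmic-ray hit) = 0.068200 / 0.544300 ≈ 0.125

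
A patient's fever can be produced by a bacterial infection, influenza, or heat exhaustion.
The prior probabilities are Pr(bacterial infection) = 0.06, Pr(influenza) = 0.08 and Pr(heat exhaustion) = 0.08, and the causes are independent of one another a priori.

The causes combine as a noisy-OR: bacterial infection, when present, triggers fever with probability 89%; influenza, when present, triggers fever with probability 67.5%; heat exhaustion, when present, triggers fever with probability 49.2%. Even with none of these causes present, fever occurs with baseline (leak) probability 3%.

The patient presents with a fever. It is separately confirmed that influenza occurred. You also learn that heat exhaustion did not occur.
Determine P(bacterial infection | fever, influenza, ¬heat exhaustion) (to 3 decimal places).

P(bacterial infection | fever, influenza, ¬heat exhaustion) ≈ 0.083

Under noisy-OR, P(fever | causes) = 1 − (1−0.03)·∏(1−qᵢ) over the active causes.
Numerator (weight on configurations with bacterial infection): 0.965322*0.06 = 0.057919
Denominator P(fever | influenza, ¬heat exhaustion): 0.68475*0.94 + 0.965322*0.06 = 0.701584
Posterior = 0.057919 / 0.701584 ≈ 0.083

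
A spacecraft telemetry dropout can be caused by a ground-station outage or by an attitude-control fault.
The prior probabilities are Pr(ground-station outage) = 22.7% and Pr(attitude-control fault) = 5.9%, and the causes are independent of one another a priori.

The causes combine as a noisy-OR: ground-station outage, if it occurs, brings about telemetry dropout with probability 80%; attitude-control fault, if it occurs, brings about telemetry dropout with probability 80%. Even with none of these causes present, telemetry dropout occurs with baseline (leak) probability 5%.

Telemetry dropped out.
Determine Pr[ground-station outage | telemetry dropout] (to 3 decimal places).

Under noisy-OR, P(telemetry dropout | causes) = 1 − (1−0.05)·∏(1−qᵢ) over the active causes.
P(telemetry dropout) = 0.05×0.773×0.941 + 0.81×0.773×0.059 + 0.81×0.227×0.941 + 0.962×0.227×0.059 = 0.036370 + 0.036942 + 0.173022 + 0.012884 = 0.259218
Restricting to configurations with ground-station outage present: 0.173022 + 0.012884 = 0.185906.
So P(ground-station outage | telemetry dropout) = 0.185906/0.259218 ≈ 0.717.

Pr[ground-station outage | telemetry dropout] ≈ 0.717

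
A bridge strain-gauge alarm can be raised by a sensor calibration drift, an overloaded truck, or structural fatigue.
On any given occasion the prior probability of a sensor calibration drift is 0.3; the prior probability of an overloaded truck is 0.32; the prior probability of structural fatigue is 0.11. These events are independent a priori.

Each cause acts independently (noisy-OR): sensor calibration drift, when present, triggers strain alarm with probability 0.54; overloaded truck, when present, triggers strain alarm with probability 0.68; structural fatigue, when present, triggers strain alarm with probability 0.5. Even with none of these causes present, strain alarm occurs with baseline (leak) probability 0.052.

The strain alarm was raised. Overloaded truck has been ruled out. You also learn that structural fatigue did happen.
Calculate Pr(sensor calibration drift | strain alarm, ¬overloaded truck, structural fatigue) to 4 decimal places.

Pr(sensor calibration drift | strain alarm, ¬overloaded truck, structural fatigue) ≈ 0.3892

Under noisy-OR, P(strain alarm | causes) = 1 − (1−0.052)·∏(1−qᵢ) over the active causes.
Sum P(strain alarm|·) weighted by the priors over both values of sensor calibration drift:
  P(strain alarm | ¬overloaded truck, structural fatigue) = 0.526*0.7 + 0.78196*0.3
        = 0.368200 + 0.234588 = 0.602788
Keeping only the sensor calibration drift-present terms gives 0.234588, so
  P(sensor calibration drift | strain alarm, ¬overloaded truck, structural fatigue) = 0.234588 / 0.602788 ≈ 0.3892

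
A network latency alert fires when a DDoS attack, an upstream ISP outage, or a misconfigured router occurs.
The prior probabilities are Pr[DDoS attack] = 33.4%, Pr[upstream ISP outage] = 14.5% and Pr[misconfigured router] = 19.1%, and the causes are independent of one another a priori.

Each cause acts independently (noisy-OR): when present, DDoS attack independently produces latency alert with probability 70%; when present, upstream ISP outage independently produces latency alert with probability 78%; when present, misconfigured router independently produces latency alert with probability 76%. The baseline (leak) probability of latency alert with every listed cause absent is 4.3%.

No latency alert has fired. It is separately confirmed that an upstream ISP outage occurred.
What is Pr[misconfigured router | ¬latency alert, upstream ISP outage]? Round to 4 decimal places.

Pr[misconfigured router | ¬latency alert, upstream ISP outage] ≈ 0.0536

Under noisy-OR, P(latency alert | causes) = 1 − (1−0.043)·∏(1−qᵢ) over the active causes.
Enumerate the 4 (DDoS attack, misconfigured router) configurations and weight by the priors:
  P(¬latency alert | upstream ISP outage) = 0.21054·0.666·0.809 + 0.05053·0.666·0.191 + 0.063162·0.334·0.809 + 0.015159·0.334·0.191
        = 0.113438 + 0.006428 + 0.017067 + 0.000967 = 0.137900
The terms with misconfigured router present sum to 0.007395, so
  P(misconfigured router | ¬latency alert, upstream ISP outage) = 0.007395 / 0.137900 ≈ 0.0536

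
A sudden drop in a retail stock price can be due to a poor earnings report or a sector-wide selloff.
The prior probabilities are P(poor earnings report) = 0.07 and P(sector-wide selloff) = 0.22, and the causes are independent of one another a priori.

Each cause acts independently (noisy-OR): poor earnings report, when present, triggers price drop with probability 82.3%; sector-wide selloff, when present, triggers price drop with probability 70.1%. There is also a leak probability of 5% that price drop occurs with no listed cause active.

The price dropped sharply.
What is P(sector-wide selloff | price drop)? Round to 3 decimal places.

P(sector-wide selloff | price drop) ≈ 0.664

Under noisy-OR, P(price drop | causes) = 1 − (1−0.05)·∏(1−qᵢ) over the active causes.
For the numerator, keep only sector-wide selloff=true terms: 0.146483 + 0.014626 = 0.161109
Normalizer over all consistent configurations: 0.05·0.93·0.78 + 0.71595·0.93·0.22 + 0.83185·0.07·0.78 + 0.949723·0.07·0.22 = 0.242798
P(sector-wide selloff | price drop) = 0.161109/0.242798 ≈ 0.664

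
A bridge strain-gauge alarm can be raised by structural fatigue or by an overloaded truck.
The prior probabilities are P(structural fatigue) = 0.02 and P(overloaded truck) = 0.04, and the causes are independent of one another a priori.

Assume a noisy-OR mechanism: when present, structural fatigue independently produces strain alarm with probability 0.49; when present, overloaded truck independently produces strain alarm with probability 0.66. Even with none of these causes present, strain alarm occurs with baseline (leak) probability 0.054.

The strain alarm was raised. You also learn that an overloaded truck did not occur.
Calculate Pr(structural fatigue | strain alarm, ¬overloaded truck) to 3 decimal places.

Pr(structural fatigue | strain alarm, ¬overloaded truck) ≈ 0.164

Under noisy-OR, P(strain alarm | causes) = 1 − (1−0.054)·∏(1−qᵢ) over the active causes.
Numerator (weight on configurations with structural fatigue): 0.51754·0.02 = 0.010351
Denominator P(strain alarm | ¬overloaded truck): 0.054·0.98 + 0.51754·0.02 = 0.063271
P(structural fatigue | strain alarm, ¬overloaded truck) = 0.010351/0.063271 ≈ 0.164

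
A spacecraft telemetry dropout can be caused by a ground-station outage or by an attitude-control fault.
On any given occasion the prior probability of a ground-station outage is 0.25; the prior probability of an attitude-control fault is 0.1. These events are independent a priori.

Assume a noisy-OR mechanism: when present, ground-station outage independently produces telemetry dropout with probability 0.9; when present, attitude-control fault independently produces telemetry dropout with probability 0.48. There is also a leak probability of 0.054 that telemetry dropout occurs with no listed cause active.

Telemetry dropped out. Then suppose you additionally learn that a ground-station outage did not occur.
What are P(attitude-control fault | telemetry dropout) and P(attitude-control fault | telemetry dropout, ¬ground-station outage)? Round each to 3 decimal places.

P(attitude-control fault | telemetry dropout) ≈ 0.205; P(attitude-control fault | telemetry dropout, ¬ground-station outage) ≈ 0.511

Under noisy-OR, P(telemetry dropout | causes) = 1 − (1−0.054)·∏(1−qᵢ) over the active causes.
P(telemetry dropout) = 0.054*0.75*0.9 + 0.50808*0.75*0.1 + 0.9054*0.25*0.9 + 0.950808*0.25*0.1 = 0.036450 + 0.038106 + 0.203715 + 0.023770 = 0.302041
The attitude-control fault-present share is 0.038106 + 0.023770 = 0.061876.
So P(attitude-control fault | telemetry dropout) = 0.061876/0.302041 ≈ 0.205.

Now condition on the additional information:
Sum P(telemetry dropout|·) weighted by the priors over both values of attitude-control fault:
  P(telemetry dropout | ¬ground-station outage) = 0.054·0.9 + 0.50808·0.1
        = 0.048600 + 0.050808 = 0.099408
The terms with attitude-control fault present sum to 0.050808, so
  P(attitude-control fault | telemetry dropout, ¬ground-station outage) = 0.050808 / 0.099408 ≈ 0.511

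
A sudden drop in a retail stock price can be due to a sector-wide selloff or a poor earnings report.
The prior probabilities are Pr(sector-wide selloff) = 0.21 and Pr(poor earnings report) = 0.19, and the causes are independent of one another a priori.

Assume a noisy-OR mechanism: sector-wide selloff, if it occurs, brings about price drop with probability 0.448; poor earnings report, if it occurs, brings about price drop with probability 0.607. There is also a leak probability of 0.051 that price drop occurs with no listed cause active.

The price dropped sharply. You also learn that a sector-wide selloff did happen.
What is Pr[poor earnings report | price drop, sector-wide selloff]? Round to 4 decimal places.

Pr[poor earnings report | price drop, sector-wide selloff] ≈ 0.2812

Under noisy-OR, P(price drop | causes) = 1 − (1−0.051)·∏(1−qᵢ) over the active causes.
By total probability over both values of poor earnings report:
  P(price drop | sector-wide selloff) = 0.476152·0.81 + 0.794128·0.19
        = 0.385683 + 0.150884 = 0.536567
Configurations with poor earnings report contribute 0.150884, so
  P(poor earnings report | price drop, sector-wide selloff) = 0.150884 / 0.536567 ≈ 0.2812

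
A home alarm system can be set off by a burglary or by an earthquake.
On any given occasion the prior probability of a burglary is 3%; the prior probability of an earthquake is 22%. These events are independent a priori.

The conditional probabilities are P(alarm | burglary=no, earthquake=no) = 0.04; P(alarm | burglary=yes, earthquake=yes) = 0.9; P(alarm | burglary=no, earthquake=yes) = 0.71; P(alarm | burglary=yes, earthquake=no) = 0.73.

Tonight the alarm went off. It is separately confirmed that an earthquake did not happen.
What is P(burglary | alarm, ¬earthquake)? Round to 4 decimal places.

Numerator (weight on configurations with burglary): 0.73×0.03 = 0.021900
The normalizing constant is 0.04×0.97 + 0.73×0.03 = 0.060700
P(burglary | alarm, ¬earthquake) = 0.021900/0.060700 ≈ 0.3608

P(burglary | alarm, ¬earthquake) ≈ 0.3608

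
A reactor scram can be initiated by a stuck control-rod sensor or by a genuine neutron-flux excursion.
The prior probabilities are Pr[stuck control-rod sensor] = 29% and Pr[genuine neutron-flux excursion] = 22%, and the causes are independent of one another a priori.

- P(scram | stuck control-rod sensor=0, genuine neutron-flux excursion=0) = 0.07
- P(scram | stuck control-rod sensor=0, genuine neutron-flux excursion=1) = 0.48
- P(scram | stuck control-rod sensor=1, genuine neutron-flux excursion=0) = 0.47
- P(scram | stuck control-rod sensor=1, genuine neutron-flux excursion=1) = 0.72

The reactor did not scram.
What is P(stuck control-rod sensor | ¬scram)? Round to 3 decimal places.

By total probability over the 4 (stuck control-rod sensor, genuine neutron-flux excursion) configurations:
  P(¬scram) = 0.93×0.71×0.78 + 0.52×0.71×0.22 + 0.53×0.29×0.78 + 0.28×0.29×0.22
        = 0.515034 + 0.081224 + 0.119886 + 0.017864 = 0.734008
Keeping only the stuck control-rod sensor-present terms gives 0.137750, so
  P(stuck control-rod sensor | ¬scram) = 0.137750 / 0.734008 ≈ 0.188

P(stuck control-rod sensor | ¬scram) ≈ 0.188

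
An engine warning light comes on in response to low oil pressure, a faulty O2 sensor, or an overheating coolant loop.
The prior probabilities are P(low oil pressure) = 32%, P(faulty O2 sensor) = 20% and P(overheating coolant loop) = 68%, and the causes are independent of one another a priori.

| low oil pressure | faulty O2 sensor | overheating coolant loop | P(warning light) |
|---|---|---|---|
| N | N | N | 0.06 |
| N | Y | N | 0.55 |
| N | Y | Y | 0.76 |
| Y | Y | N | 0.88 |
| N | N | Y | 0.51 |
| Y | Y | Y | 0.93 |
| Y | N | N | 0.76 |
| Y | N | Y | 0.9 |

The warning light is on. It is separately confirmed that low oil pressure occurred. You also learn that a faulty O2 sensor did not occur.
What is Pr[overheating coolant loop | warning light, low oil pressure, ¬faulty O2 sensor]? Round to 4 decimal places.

Enumerate both values of overheating coolant loop and weight by the priors:
  P(warning light | low oil pressure, ¬faulty O2 sensor) = 0.76*0.32 + 0.9*0.68
        = 0.243200 + 0.612000 = 0.855200
Keeping only the overheating coolant loop-present terms gives 0.612000, so
  P(overheating coolant loop | warning light, low oil pressure, ¬faulty O2 sensor) = 0.612000 / 0.855200 ≈ 0.7156

Pr[overheating coolant loop | warning light, low oil pressure, ¬faulty O2 sensor] ≈ 0.7156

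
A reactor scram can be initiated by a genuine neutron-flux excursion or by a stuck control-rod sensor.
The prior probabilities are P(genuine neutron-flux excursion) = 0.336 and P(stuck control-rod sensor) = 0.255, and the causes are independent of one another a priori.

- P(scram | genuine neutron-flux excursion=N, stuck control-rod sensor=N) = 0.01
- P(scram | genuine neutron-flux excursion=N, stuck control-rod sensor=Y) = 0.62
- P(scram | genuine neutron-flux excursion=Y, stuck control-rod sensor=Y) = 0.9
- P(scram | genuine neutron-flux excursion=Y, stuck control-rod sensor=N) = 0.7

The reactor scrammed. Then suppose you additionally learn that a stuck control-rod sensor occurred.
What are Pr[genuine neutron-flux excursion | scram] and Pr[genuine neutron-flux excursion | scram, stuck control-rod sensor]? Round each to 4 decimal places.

Enumerate the 4 (genuine neutron-flux excursion, stuck control-rod sensor) configurations and weight by the priors:
  P(scram) = 0.01·0.664·0.745 + 0.62·0.664·0.255 + 0.7·0.336·0.745 + 0.9·0.336·0.255
        = 0.004947 + 0.104978 + 0.175224 + 0.077112 = 0.362261
Keeping only the genuine neutron-flux excursion-present terms gives 0.252336, so
  P(genuine neutron-flux excursion | scram) = 0.252336 / 0.362261 ≈ 0.6966

With the extra evidence:
Weight on genuine neutron-flux excursion=true, given the evidence: 0.9*0.336 = 0.302400
Denominator P(scram | stuck control-rod sensor): 0.62*0.664 + 0.9*0.336 = 0.714080
Posterior = 0.302400 / 0.714080 ≈ 0.4235

Pr[genuine neutron-flux excursion | scram] ≈ 0.6966; Pr[genuine neutron-flux excursion | scram, stuck control-rod sensor] ≈ 0.4235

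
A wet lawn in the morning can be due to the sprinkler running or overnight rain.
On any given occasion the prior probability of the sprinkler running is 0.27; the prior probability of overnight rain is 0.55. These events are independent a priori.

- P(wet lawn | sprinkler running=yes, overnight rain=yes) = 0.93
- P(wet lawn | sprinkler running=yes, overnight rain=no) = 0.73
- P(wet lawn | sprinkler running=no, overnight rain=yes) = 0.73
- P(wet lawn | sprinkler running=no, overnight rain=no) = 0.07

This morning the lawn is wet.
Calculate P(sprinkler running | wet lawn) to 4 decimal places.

P(sprinkler running | wet lawn) ≈ 0.4178

P(wet lawn) = 0.07×0.73×0.45 + 0.73×0.73×0.55 + 0.73×0.27×0.45 + 0.93×0.27×0.55 = 0.022995 + 0.293095 + 0.088695 + 0.138105 = 0.542890
The sprinkler running-present share is 0.088695 + 0.138105 = 0.226800.
So P(sprinkler running | wet lawn) = 0.226800/0.542890 ≈ 0.4178.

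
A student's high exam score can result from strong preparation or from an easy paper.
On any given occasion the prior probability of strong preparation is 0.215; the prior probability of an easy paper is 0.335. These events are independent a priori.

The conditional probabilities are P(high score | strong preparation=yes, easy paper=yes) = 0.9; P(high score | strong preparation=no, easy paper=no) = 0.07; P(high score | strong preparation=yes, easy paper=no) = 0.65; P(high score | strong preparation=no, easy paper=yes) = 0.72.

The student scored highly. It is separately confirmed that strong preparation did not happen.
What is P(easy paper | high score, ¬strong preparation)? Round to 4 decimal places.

P(easy paper | high score, ¬strong preparation) ≈ 0.8382

Sum P(high score|·) weighted by the priors over both values of easy paper:
  P(high score | ¬strong preparation) = 0.07·0.665 + 0.72·0.335
        = 0.046550 + 0.241200 = 0.287750
Configurations with easy paper contribute 0.241200, so
  P(easy paper | high score, ¬strong preparation) = 0.241200 / 0.287750 ≈ 0.8382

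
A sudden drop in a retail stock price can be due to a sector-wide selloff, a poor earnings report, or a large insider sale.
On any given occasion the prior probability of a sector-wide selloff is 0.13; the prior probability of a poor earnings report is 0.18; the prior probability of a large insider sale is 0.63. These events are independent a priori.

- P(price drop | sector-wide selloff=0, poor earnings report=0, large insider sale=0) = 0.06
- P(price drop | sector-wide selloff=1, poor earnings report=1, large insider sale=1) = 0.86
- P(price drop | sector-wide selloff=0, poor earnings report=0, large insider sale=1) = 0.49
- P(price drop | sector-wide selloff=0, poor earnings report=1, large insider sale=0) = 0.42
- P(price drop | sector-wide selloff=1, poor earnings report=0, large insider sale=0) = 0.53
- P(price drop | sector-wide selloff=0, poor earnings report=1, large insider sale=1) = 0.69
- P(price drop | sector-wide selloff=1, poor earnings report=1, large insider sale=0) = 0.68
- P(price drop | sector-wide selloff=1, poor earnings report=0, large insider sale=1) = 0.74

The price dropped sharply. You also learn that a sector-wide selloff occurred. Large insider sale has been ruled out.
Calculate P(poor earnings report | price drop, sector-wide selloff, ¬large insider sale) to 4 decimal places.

Enumerate both values of poor earnings report and weight by the priors:
  P(price drop | sector-wide selloff, ¬large insider sale) = 0.53·0.82 + 0.68·0.18
        = 0.434600 + 0.122400 = 0.557000
Configurations with poor earnings report contribute 0.122400, so
  P(poor earnings report | price drop, sector-wide selloff, ¬large insider sale) = 0.122400 / 0.557000 ≈ 0.2197

P(poor earnings report | price drop, sector-wide selloff, ¬large insider sale) ≈ 0.2197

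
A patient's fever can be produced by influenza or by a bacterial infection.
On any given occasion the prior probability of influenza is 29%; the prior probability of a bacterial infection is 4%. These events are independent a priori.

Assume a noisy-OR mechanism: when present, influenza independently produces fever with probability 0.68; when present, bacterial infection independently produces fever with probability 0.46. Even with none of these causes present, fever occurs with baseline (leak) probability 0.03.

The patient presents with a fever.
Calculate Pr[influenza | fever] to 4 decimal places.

Under noisy-OR, P(fever | causes) = 1 − (1−0.03)·∏(1−qᵢ) over the active causes.
For the numerator, keep only influenza=true terms: 0.191985 + 0.009656 = 0.201641
Normalizer over all consistent configurations: 0.03·0.71·0.96 + 0.4762·0.71·0.04 + 0.6896·0.29·0.96 + 0.832384·0.29·0.04 = 0.235613
P(influenza | fever) = 0.201641/0.235613 ≈ 0.8558

Pr[influenza | fever] ≈ 0.8558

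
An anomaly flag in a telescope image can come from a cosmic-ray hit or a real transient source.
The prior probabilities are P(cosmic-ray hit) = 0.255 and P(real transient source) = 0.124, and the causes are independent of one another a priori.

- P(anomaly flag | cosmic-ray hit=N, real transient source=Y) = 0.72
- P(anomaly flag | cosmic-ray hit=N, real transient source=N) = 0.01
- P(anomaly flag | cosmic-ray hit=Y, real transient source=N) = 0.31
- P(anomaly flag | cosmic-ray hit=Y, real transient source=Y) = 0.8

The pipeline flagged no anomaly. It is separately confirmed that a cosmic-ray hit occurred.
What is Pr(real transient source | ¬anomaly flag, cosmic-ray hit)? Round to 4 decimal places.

Pr(real transient source | ¬anomaly flag, cosmic-ray hit) ≈ 0.0394

Numerator (weight on configurations with real transient source): 0.2·0.124 = 0.024800
The normalizing constant is 0.69·0.876 + 0.2·0.124 = 0.629240
Posterior = 0.024800 / 0.629240 ≈ 0.0394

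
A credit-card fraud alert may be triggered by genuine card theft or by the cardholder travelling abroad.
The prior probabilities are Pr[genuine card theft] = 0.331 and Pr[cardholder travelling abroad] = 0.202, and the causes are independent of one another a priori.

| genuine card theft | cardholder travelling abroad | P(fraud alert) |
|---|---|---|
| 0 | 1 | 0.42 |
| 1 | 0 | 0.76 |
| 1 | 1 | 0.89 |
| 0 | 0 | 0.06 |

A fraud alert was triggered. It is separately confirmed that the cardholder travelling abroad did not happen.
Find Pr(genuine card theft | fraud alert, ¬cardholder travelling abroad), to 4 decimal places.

Pr(genuine card theft | fraud alert, ¬cardholder travelling abroad) ≈ 0.8624

P(fraud alert | ¬cardholder travelling abroad) = 0.06×0.669 + 0.76×0.331 = 0.040140 + 0.251560 = 0.291700
The genuine card theft-present share is 0.76×0.331 = 0.251560.
Hence the posterior is 0.251560/0.291700 ≈ 0.8624.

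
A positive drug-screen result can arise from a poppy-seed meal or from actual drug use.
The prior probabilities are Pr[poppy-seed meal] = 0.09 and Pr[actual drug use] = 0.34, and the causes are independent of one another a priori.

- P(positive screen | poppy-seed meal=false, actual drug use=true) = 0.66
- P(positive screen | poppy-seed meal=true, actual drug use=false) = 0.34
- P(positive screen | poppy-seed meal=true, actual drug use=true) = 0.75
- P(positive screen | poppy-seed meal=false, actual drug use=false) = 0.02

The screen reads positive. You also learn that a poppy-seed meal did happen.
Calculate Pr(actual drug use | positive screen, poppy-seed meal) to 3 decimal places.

Numerator (weight on configurations with actual drug use): 0.75*0.34 = 0.255000
Denominator P(positive screen | poppy-seed meal): 0.34*0.66 + 0.75*0.34 = 0.479400
P(actual drug use | positive screen, poppy-seed meal) = 0.255000/0.479400 ≈ 0.532

Pr(actual drug use | positive screen, poppy-seed meal) ≈ 0.532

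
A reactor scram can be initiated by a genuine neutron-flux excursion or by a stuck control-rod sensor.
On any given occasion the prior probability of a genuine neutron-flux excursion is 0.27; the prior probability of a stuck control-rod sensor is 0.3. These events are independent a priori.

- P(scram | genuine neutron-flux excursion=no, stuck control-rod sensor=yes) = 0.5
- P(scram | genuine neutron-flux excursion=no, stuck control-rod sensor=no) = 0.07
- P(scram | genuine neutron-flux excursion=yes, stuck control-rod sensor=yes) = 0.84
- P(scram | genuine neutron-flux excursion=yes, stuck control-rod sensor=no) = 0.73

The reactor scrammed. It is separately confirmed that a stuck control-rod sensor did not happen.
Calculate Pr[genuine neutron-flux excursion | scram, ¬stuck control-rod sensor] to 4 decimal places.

P(scram | ¬stuck control-rod sensor) = 0.07×0.73 + 0.73×0.27 = 0.051100 + 0.197100 = 0.248200
Of this, 0.197100 comes from 0.73×0.27 (the genuine neutron-flux excursion=true cases).
P(genuine neutron-flux excursion | scram, ¬stuck control-rod sensor) = 0.197100 / 0.248200 ≈ 0.7941

Pr[genuine neutron-flux excursion | scram, ¬stuck control-rod sensor] ≈ 0.7941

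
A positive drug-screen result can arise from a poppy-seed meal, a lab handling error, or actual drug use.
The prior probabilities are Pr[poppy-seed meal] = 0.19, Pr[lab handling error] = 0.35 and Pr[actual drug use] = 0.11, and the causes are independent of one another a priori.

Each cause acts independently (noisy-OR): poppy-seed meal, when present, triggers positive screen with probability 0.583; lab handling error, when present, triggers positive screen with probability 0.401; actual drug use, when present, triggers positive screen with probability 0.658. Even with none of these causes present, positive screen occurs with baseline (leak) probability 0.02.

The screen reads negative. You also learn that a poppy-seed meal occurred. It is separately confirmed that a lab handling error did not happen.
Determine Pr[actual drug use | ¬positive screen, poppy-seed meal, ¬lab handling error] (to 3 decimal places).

Under noisy-OR, P(positive screen | causes) = 1 − (1−0.02)·∏(1−qᵢ) over the active causes.
Numerator (weight on configurations with actual drug use): 0.139762×0.11 = 0.015374
Denominator P(¬positive screen | poppy-seed meal, ¬lab handling error): 0.40866×0.89 + 0.139762×0.11 = 0.379081
Posterior = 0.015374 / 0.379081 ≈ 0.041

Pr[actual drug use | ¬positive screen, poppy-seed meal, ¬lab handling error] ≈ 0.041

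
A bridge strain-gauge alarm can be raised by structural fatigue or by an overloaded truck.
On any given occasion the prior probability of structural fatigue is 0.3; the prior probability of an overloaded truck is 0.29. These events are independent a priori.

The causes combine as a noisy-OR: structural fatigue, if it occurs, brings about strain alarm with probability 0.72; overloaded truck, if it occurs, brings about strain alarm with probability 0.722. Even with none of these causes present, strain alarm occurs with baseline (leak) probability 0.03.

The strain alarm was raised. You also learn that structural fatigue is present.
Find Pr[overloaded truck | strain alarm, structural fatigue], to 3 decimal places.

Under noisy-OR, P(strain alarm | causes) = 1 − (1−0.03)·∏(1−qᵢ) over the active causes.
P(strain alarm | structural fatigue) = 0.7284*0.71 + 0.924495*0.29 = 0.517164 + 0.268104 = 0.785268
Restricting to configurations with overloaded truck present: 0.924495*0.29 = 0.268104.
Hence the posterior is 0.268104/0.785268 ≈ 0.341.

Pr[overloaded truck | strain alarm, structural fatigue] ≈ 0.341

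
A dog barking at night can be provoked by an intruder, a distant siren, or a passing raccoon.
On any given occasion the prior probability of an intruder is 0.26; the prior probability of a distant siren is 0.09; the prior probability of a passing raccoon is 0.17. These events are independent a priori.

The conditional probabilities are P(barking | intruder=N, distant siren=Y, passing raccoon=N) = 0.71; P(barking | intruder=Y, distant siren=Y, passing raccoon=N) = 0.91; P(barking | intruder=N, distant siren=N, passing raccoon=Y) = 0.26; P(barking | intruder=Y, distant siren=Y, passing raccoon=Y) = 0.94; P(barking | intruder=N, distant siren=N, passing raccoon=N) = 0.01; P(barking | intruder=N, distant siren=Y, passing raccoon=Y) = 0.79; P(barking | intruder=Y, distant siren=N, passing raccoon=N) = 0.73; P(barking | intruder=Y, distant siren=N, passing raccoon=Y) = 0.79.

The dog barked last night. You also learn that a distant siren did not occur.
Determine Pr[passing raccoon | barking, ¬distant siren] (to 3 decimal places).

For the numerator, keep only passing raccoon=true terms: 0.032708 + 0.034918 = 0.067626
Denominator P(barking | ¬distant siren): 0.01×0.74×0.83 + 0.26×0.74×0.17 + 0.73×0.26×0.83 + 0.79×0.26×0.17 = 0.231302
P(passing raccoon | barking, ¬distant siren) = 0.067626/0.231302 ≈ 0.292

Pr[passing raccoon | barking, ¬distant siren] ≈ 0.292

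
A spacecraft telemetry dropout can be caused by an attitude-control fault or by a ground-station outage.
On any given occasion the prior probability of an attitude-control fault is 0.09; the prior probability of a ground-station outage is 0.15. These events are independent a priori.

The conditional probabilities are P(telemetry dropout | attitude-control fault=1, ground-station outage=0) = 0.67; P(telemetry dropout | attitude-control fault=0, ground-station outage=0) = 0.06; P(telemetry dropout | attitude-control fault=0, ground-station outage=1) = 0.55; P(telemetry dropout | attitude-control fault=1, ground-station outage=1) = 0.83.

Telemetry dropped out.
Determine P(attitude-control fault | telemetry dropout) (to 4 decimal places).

Enumerate the 4 (attitude-control fault, ground-station outage) configurations and weight by the priors:
  P(telemetry dropout) = 0.06·0.91·0.85 + 0.55·0.91·0.15 + 0.67·0.09·0.85 + 0.83·0.09·0.15
        = 0.046410 + 0.075075 + 0.051255 + 0.011205 = 0.183945
The terms with attitude-control fault present sum to 0.062460, so
  P(attitude-control fault | telemetry dropout) = 0.062460 / 0.183945 ≈ 0.3396

P(attitude-control fault | telemetry dropout) ≈ 0.3396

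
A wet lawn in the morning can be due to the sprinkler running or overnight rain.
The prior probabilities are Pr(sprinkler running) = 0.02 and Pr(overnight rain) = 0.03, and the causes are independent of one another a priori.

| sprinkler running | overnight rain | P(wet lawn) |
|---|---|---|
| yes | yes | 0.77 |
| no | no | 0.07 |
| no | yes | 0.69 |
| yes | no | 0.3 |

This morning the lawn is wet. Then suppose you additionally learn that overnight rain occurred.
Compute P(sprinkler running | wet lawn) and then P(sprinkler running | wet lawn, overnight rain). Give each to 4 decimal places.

P(sprinkler running | wet lawn) ≈ 0.0675; P(sprinkler running | wet lawn, overnight rain) ≈ 0.0223

P(wet lawn) = 0.07×0.98×0.97 + 0.69×0.98×0.03 + 0.3×0.02×0.97 + 0.77×0.02×0.03 = 0.066542 + 0.020286 + 0.005820 + 0.000462 = 0.093110
The sprinkler running-present share is 0.005820 + 0.000462 = 0.006282.
So P(sprinkler running | wet lawn) = 0.006282/0.093110 ≈ 0.0675.

Now condition on the additional information:
P(wet lawn | overnight rain) = 0.69×0.98 + 0.77×0.02 = 0.676200 + 0.015400 = 0.691600
Of this, 0.015400 comes from 0.77×0.02 (the sprinkler running=true cases).
P(sprinkler running | wet lawn, overnight rain) = 0.015400 / 0.691600 ≈ 0.0223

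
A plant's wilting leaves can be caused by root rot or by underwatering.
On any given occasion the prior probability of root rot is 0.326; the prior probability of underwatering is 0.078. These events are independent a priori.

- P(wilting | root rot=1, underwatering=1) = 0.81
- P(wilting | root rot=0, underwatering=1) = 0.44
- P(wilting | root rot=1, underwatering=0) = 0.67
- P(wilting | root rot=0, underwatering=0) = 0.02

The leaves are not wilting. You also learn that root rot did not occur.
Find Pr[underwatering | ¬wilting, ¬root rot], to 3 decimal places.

Pr[underwatering | ¬wilting, ¬root rot] ≈ 0.046

By total probability over both values of underwatering:
  P(¬wilting | ¬root rot) = 0.98×0.922 + 0.56×0.078
        = 0.903560 + 0.043680 = 0.947240
Keeping only the underwatering-present terms gives 0.043680, so
  P(underwatering | ¬wilting, ¬root rot) = 0.043680 / 0.947240 ≈ 0.046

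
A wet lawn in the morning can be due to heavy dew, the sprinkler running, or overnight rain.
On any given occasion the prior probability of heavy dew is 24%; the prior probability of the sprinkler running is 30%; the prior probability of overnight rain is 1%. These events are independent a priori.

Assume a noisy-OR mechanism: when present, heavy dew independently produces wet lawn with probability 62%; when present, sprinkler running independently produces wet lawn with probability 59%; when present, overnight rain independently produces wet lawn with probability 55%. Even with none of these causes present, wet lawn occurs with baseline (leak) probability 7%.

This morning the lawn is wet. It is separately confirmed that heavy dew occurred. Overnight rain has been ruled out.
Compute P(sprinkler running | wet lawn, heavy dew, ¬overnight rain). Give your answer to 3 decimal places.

P(sprinkler running | wet lawn, heavy dew, ¬overnight rain) ≈ 0.362

Under noisy-OR, P(wet lawn | causes) = 1 − (1−0.07)·∏(1−qᵢ) over the active causes.
Sum P(wet lawn|·) weighted by the priors over both values of sprinkler running:
  P(wet lawn | heavy dew, ¬overnight rain) = 0.6466×0.7 + 0.855106×0.3
        = 0.452620 + 0.256532 = 0.709152
Keeping only the sprinkler running-present terms gives 0.256532, so
  P(sprinkler running | wet lawn, heavy dew, ¬overnight rain) = 0.256532 / 0.709152 ≈ 0.362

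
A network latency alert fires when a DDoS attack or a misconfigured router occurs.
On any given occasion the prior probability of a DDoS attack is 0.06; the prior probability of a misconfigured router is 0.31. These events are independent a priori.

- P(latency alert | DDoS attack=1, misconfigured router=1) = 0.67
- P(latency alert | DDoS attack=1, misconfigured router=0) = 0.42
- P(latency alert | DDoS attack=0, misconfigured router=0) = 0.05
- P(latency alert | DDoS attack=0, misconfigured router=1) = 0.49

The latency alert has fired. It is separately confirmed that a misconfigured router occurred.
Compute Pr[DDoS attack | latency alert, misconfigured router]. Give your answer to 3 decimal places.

Pr[DDoS attack | latency alert, misconfigured router] ≈ 0.080

Enumerate both values of DDoS attack and weight by the priors:
  P(latency alert | misconfigured router) = 0.49*0.94 + 0.67*0.06
        = 0.460600 + 0.040200 = 0.500800
Configurations with DDoS attack contribute 0.040200, so
  P(DDoS attack | latency alert, misconfigured router) = 0.040200 / 0.500800 ≈ 0.080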